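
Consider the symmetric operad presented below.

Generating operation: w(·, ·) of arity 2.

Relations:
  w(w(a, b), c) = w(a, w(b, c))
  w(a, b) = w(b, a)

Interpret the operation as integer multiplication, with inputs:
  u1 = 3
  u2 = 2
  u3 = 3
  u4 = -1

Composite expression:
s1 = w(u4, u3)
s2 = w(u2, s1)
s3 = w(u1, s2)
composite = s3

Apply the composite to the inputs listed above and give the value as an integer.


w(u4, u3) = -3
w(u2, w(u4, u3)) = -6
w(u1, w(u2, w(u4, u3))) = -18

-18


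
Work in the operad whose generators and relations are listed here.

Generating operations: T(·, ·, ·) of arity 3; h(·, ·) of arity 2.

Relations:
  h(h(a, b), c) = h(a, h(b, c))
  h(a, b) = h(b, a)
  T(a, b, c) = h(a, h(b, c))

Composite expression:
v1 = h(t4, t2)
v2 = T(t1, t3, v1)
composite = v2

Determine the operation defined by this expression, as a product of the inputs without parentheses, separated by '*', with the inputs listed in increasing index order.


t1 * t2 * t3 * t4

Key point: T commutes, so take the t-inputs in any fixed order.
h(t4, t2) reduces to t4 * t2
T(t1, t3, h(t4, t2)) reduces to t1 * t3 * t4 * t2
rearranged into index order: t1 * t2 * t3 * t4


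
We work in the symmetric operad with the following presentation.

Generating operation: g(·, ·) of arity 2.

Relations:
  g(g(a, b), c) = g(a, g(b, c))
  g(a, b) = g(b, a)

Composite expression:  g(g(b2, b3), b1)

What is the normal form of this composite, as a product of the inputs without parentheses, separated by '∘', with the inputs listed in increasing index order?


b1 ∘ b2 ∘ b3


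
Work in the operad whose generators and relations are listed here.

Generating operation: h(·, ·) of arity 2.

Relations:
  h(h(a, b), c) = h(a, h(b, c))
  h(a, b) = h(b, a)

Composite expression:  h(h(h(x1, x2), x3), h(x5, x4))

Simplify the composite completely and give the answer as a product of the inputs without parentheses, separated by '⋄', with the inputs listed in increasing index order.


x1 ⋄ x2 ⋄ x3 ⋄ x4 ⋄ x5

Both nesting and order wash out for h; what remains is which x's occur.
h(x1, x2) collapses to x1 ⋄ x2
h(h(x1, x2), x3) collapses to x1 ⋄ x2 ⋄ x3
h(x5, x4) collapses to x5 ⋄ x4
h(h(h(x1, x2), x3), h(x5, x4)) collapses to x1 ⋄ x2 ⋄ x3 ⋄ x5 ⋄ x4
reordering the factors by index: x1 ⋄ x2 ⋄ x3 ⋄ x4 ⋄ x5


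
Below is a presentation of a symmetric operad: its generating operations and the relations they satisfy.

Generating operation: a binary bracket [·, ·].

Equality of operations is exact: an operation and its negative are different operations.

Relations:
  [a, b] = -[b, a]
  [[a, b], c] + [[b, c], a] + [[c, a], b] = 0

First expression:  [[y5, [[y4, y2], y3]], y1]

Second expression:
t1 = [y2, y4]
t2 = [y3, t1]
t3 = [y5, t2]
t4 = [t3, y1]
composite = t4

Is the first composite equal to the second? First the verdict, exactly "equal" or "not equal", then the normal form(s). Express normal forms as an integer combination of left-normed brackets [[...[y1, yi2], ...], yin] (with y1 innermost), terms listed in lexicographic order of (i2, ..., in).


equal; both compose to -[[[[y1, y2], y4], y3], y5] + [[[[y1, y3], y2], y4], y5] - [[[[y1, y3], y4], y2], y5] + [[[[y1, y4], y2], y3], y5] + [[[[y1, y5], y2], y4], y3] - [[[[y1, y5], y3], y2], y4] + [[[[y1, y5], y3], y4], y2] - [[[[y1, y5], y4], y2], y3]

The first composite normalizes to -[[[[y1, y2], y4], y3], y5] + [[[[y1, y3], y2], y4], y5] - [[[[y1, y3], y4], y2], y5] + [[[[y1, y4], y2], y3], y5] + [[[[y1, y5], y2], y4], y3] - [[[[y1, y5], y3], y2], y4] + [[[[y1, y5], y3], y4], y2] - [[[[y1, y5], y4], y2], y3]
The second composite normalizes to -[[[[y1, y2], y4], y3], y5] + [[[[y1, y3], y2], y4], y5] - [[[[y1, y3], y4], y2], y5] + [[[[y1, y4], y2], y3], y5] + [[[[y1, y5], y2], y4], y3] - [[[[y1, y5], y3], y2], y4] + [[[[y1, y5], y3], y4], y2] - [[[[y1, y5], y4], y2], y3]
The forms coincide; equal.


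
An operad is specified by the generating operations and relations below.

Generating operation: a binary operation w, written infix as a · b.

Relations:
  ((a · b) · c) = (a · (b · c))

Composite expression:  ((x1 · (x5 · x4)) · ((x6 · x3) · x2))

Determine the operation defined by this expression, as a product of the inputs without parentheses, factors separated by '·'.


x1 · x5 · x4 · x6 · x3 · x2

Under associativity of w, the answer is the x's in reading order.
(x5 · x4) collapses to x5 · x4
(x1 · (x5 · x4)) collapses to x1 · x5 · x4
(x6 · x3) collapses to x6 · x3
((x6 · x3) · x2) collapses to x6 · x3 · x2
((x1 · (x5 · x4)) · ((x6 · x3) · x2)) collapses to x1 · x5 · x4 · x6 · x3 · x2


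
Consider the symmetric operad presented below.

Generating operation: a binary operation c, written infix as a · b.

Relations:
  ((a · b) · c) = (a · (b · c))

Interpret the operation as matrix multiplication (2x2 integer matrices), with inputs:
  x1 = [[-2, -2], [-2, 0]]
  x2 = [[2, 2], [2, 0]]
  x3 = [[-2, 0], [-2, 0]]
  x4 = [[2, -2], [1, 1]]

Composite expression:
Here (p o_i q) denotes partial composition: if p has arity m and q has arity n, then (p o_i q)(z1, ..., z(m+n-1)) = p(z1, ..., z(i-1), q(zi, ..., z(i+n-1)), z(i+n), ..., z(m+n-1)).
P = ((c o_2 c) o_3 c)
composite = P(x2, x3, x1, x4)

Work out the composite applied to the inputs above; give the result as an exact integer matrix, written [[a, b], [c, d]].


(x1 · x4) = [[-6, 2], [-4, 4]]
(x3 · (x1 · x4)) = [[12, -4], [12, -4]]
(x2 · (x3 · (x1 · x4))) = [[48, -16], [24, -8]]

[[48, -16], [24, -8]]


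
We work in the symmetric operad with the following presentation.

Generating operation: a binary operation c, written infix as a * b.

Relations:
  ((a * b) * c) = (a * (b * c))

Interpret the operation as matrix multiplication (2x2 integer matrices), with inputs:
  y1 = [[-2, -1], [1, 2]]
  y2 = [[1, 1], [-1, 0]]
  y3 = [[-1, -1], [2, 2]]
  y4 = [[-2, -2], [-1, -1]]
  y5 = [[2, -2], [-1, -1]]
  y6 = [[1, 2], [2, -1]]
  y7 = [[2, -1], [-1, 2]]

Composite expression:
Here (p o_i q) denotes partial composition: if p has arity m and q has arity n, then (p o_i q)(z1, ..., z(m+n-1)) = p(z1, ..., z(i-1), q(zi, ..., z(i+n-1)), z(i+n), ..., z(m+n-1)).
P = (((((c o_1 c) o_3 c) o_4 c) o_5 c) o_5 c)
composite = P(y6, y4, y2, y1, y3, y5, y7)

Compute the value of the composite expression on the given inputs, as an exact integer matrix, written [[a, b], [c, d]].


[[-60, 84], [-45, 63]]

(y6 * y4) = [[-4, -4], [-3, -3]]
(y3 * y5) = [[-1, 3], [2, -6]]
((y3 * y5) * y7) = [[-5, 7], [10, -14]]
(y1 * ((y3 * y5) * y7)) = [[0, 0], [15, -21]]
(y2 * (y1 * ((y3 * y5) * y7))) = [[15, -21], [0, 0]]
((y6 * y4) * (y2 * (y1 * ((y3 * y5) * y7)))) = [[-60, 84], [-45, 63]]


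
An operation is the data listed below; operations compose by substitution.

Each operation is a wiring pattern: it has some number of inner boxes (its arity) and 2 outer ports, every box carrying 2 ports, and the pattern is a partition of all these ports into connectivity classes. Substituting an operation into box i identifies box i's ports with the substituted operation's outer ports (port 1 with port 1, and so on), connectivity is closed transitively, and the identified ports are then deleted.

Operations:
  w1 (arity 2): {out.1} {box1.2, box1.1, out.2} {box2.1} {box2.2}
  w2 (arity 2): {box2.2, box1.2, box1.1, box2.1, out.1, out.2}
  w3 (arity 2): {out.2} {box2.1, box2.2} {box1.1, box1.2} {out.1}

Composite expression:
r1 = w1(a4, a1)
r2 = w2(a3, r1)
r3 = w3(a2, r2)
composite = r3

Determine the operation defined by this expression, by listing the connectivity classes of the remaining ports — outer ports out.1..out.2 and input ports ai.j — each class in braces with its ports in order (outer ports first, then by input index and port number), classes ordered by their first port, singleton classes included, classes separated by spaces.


{out.1} {out.2} {a1.1} {a1.2} {a2.1, a2.2} {a3.1, a3.2, a4.1, a4.2}

Reachability decides: close wires over w3-identified ports.
composing w1 on (a4, a1), with out.j its own outer ports: {out.1} {out.2, a4.1, a4.2} {a1.1} {a1.2}
composing w2 on (a3, a4, a1), with out.j its own outer ports: {out.1, out.2, a3.1, a3.2, a4.1, a4.2} {a1.1} {a1.2}
composing w3 on (a2, a3, a4, a1), with out.j its own outer ports: {out.1} {out.2} {a1.1} {a1.2} {a2.1, a2.2} {a3.1, a3.2, a4.1, a4.2}


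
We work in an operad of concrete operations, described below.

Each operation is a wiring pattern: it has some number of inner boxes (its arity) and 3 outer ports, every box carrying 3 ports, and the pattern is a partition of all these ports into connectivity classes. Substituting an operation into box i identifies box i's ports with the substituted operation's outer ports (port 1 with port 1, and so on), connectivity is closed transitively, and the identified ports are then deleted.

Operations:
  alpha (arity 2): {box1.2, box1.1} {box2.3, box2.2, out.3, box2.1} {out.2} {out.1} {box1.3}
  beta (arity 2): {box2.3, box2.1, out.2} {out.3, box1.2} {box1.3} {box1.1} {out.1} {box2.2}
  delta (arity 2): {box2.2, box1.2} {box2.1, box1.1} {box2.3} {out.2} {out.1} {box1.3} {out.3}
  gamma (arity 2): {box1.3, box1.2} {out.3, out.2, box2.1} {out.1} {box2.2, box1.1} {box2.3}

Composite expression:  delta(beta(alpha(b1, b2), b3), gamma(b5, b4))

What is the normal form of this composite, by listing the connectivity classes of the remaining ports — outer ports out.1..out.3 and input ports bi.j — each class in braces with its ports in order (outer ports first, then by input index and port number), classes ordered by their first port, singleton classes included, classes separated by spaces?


{out.1} {out.2} {out.3} {b1.1, b1.2} {b1.3} {b2.1, b2.2, b2.3} {b3.1, b3.3, b4.1} {b3.2} {b4.2, b5.1} {b4.3} {b5.2, b5.3}


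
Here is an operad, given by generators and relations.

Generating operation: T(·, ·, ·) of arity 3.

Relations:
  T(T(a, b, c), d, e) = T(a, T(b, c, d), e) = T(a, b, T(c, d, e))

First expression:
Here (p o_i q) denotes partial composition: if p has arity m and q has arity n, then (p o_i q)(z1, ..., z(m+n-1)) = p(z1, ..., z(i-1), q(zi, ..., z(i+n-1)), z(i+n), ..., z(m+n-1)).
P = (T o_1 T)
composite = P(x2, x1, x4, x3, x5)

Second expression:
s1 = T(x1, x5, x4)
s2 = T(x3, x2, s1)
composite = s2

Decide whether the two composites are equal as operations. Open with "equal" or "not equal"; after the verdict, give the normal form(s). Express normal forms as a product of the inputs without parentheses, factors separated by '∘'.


The first expression reduces to x2 ∘ x1 ∘ x4 ∘ x3 ∘ x5
The second expression reduces to x3 ∘ x2 ∘ x1 ∘ x5 ∘ x4
Distinct normal forms: not equal.

not equal; the first gives x2 ∘ x1 ∘ x4 ∘ x3 ∘ x5 and the second x3 ∘ x2 ∘ x1 ∘ x5 ∘ x4


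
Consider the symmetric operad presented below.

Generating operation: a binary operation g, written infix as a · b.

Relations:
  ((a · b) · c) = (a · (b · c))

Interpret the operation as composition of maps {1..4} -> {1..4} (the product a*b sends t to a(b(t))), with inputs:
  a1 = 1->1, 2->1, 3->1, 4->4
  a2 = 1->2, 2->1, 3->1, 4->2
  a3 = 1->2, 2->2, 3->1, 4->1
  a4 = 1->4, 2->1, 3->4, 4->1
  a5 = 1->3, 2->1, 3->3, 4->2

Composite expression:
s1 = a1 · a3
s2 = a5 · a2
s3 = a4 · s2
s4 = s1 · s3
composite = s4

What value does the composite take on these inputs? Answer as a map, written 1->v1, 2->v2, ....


(a1 · a3) = 1->1, 2->1, 3->1, 4->1
(a5 · a2) = 1->1, 2->3, 3->3, 4->1
(a4 · (a5 · a2)) = 1->4, 2->4, 3->4, 4->4
((a1 · a3) · (a4 · (a5 · a2))) = 1->1, 2->1, 3->1, 4->1

1->1, 2->1, 3->1, 4->1


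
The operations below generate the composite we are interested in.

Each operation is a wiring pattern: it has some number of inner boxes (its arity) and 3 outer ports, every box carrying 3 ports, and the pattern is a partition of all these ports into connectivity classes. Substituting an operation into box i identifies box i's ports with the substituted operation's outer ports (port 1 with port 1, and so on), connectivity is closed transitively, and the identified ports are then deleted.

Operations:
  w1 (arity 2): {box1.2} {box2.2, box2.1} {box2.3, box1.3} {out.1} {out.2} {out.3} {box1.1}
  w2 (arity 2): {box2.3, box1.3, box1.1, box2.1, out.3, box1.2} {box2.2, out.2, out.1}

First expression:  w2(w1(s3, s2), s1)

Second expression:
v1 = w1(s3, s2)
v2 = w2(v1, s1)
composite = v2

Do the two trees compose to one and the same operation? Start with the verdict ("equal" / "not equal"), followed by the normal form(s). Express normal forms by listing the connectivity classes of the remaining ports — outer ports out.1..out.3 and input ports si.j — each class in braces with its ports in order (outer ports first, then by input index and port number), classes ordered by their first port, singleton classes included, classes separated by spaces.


Reducing the first expression gives {out.1, out.2, s1.2} {out.3, s1.1, s1.3} {s2.1, s2.2} {s2.3, s3.3} {s3.1} {s3.2}
Reducing the second expression gives {out.1, out.2, s1.2} {out.3, s1.1, s1.3} {s2.1, s2.2} {s2.3, s3.3} {s3.1} {s3.2}
Both agree, so they are equal.

equal; the common form is {out.1, out.2, s1.2} {out.3, s1.1, s1.3} {s2.1, s2.2} {s2.3, s3.3} {s3.1} {s3.2}


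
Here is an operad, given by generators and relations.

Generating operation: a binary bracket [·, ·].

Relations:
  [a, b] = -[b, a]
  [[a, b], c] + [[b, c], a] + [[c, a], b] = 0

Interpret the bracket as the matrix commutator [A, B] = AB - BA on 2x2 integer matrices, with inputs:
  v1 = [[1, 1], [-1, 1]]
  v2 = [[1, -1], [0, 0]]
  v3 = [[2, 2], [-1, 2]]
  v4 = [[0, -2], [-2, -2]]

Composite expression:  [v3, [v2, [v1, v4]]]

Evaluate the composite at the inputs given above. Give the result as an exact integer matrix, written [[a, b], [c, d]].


[[-6, -8], [-4, 6]]

[v1, v4] = [[-4, -2], [-2, 4]]
[v2, [v1, v4]] = [[2, -10], [2, -2]]
[v3, [v2, [v1, v4]]] = [[-6, -8], [-4, 6]]


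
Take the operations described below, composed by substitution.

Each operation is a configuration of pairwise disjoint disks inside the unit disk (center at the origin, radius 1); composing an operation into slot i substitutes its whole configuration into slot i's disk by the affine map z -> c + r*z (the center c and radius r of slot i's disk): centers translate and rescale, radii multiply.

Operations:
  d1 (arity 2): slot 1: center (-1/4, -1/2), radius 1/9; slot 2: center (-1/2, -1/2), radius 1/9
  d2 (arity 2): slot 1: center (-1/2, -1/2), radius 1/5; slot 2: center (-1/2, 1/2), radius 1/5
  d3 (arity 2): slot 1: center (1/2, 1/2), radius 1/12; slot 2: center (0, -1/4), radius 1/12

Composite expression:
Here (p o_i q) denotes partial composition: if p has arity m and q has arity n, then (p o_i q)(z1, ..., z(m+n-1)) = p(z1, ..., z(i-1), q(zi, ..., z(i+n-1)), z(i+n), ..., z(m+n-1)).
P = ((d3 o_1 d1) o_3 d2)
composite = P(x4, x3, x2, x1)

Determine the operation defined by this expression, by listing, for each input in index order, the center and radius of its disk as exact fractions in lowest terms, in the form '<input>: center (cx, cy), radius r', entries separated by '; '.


Nesting under d3 composes maps z -> c + r*z down each x-path.
x4: after 2 affine steps, its disk has center (23/48, 11/24), radius 1/108
x3: after 2 affine steps, its disk has center (11/24, 11/24), radius 1/108
x2: after 2 affine steps, its disk has center (-1/24, -7/24), radius 1/60
x1: after 2 affine steps, its disk has center (-1/24, -5/24), radius 1/60

x1: center (-1/24, -5/24), radius 1/60; x2: center (-1/24, -7/24), radius 1/60; x3: center (11/24, 11/24), radius 1/108; x4: center (23/48, 11/24), radius 1/108


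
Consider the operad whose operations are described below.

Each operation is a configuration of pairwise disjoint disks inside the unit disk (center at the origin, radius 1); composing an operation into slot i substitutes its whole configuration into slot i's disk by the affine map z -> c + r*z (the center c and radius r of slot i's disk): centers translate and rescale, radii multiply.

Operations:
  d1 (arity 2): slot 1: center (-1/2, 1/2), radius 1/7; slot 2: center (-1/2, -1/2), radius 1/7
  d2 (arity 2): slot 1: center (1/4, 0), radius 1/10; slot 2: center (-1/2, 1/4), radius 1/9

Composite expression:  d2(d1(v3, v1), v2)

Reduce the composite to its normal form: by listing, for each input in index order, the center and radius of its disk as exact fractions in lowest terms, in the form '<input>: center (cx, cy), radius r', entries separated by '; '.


v1: center (1/5, -1/20), radius 1/70; v2: center (-1/2, 1/4), radius 1/9; v3: center (1/5, 1/20), radius 1/70

Affine substitution under d2: radii multiply and v-centers shift.
tracing v3 down its 2-map path: center (1/5, 1/20), radius 1/70
tracing v1 down its 2-map path: center (1/5, -1/20), radius 1/70
tracing v2 down its 1-map path: center (-1/2, 1/4), radius 1/9


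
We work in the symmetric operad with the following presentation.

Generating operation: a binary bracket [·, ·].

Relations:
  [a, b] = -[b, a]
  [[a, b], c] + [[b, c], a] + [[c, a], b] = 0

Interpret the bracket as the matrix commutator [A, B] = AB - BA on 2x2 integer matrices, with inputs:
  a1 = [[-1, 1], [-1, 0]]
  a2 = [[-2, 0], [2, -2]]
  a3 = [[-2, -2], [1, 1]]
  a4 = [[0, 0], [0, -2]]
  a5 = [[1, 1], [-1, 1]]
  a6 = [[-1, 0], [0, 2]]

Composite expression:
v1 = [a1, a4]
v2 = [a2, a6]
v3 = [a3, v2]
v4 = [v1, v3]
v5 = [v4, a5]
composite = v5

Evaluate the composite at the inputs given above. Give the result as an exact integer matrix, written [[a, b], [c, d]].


[a1, a4] = [[0, -2], [-2, 0]]
[a2, a6] = [[0, 0], [-6, 0]]
[a3, [a2, a6]] = [[12, 0], [-18, -12]]
[[a1, a4], [a3, [a2, a6]]] = [[36, 48], [-48, -36]]
[[[a1, a4], [a3, [a2, a6]]], a5] = [[0, 72], [72, 0]]

[[0, 72], [72, 0]]


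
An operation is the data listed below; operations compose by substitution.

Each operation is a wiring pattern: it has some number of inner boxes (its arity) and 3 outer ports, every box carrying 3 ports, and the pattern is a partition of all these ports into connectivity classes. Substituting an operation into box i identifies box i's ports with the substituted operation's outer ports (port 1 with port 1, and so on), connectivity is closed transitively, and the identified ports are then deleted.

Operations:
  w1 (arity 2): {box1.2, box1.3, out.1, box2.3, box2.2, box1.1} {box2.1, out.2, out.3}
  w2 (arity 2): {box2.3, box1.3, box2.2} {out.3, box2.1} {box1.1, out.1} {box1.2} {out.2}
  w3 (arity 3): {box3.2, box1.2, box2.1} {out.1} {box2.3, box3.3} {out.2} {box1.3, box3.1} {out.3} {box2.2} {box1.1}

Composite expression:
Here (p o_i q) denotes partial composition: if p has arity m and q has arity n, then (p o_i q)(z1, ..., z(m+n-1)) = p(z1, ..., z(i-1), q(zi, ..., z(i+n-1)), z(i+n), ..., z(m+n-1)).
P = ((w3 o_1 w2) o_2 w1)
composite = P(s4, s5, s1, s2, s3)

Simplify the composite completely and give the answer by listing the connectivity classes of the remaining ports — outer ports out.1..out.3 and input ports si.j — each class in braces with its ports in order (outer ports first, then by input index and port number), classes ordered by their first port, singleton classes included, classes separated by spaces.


{out.1} {out.2} {out.3} {s1.1, s4.3} {s1.2, s1.3, s3.1, s5.1, s5.2, s5.3} {s2.1, s3.2} {s2.2} {s2.3, s3.3} {s4.1} {s4.2}

Connectivity passes through glued w3-boundaries; trace each wire chain.
the subtree at w1 composes to {out.1, s1.2, s1.3, s5.1, s5.2, s5.3} {out.2, out.3, s1.1} on (s5, s1); out.j = own outer ports
the subtree at w2 composes to {out.1, s4.1} {out.2} {out.3, s1.2, s1.3, s5.1, s5.2, s5.3} {s1.1, s4.3} {s4.2} on (s4, s5, s1); out.j = own outer ports
the subtree at w3 composes to {out.1} {out.2} {out.3} {s1.1, s4.3} {s1.2, s1.3, s3.1, s5.1, s5.2, s5.3} {s2.1, s3.2} {s2.2} {s2.3, s3.3} {s4.1} {s4.2} on (s4, s5, s1, s2, s3); out.j = own outer ports


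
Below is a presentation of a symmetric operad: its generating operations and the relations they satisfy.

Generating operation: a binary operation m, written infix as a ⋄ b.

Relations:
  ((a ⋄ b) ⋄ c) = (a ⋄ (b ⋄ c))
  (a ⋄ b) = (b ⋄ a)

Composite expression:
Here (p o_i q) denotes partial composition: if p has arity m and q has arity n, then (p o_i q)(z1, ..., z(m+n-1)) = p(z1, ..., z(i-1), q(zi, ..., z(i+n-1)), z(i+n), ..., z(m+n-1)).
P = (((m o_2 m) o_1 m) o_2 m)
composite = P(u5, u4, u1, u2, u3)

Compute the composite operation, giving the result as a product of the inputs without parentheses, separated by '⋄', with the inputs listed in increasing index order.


u1 ⋄ u2 ⋄ u3 ⋄ u4 ⋄ u5

Any arrangement under m is one operation, so sort the u-inputs.
(u4 ⋄ u1) linearizes to u4 ⋄ u1
(u5 ⋄ (u4 ⋄ u1)) linearizes to u5 ⋄ u4 ⋄ u1
(u2 ⋄ u3) linearizes to u2 ⋄ u3
((u5 ⋄ (u4 ⋄ u1)) ⋄ (u2 ⋄ u3)) linearizes to u5 ⋄ u4 ⋄ u1 ⋄ u2 ⋄ u3
putting the inputs in ascending order: u1 ⋄ u2 ⋄ u3 ⋄ u4 ⋄ u5


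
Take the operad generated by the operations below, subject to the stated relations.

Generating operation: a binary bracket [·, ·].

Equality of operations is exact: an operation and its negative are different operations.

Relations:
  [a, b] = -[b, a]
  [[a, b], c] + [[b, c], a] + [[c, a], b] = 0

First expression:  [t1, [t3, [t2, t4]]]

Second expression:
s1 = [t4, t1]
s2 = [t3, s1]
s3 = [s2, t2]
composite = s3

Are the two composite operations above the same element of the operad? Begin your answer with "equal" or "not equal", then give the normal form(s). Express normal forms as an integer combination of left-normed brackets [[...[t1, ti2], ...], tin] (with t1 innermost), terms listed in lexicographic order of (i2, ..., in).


The first expression reduces to -[[[t1, t2], t4], t3] + [[[t1, t3], t2], t4] - [[[t1, t3], t4], t2] + [[[t1, t4], t2], t3]
The second expression reduces to [[[t1, t4], t3], t2]
Distinct normal forms: not equal.

not equal — first -[[[t1, t2], t4], t3] + [[[t1, t3], t2], t4] - [[[t1, t3], t4], t2] + [[[t1, t4], t2], t3], second [[[t1, t4], t3], t2]


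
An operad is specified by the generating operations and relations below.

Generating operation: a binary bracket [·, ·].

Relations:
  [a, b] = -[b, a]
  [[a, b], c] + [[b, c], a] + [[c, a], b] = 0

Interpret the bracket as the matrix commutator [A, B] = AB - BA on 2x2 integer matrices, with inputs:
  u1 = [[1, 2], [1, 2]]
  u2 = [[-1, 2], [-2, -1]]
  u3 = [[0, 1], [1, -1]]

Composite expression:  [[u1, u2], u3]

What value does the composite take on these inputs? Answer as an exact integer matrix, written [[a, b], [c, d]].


[[0, -10], [10, 0]]

[u1, u2] = [[-6, -2], [-2, 6]]
[[u1, u2], u3] = [[0, -10], [10, 0]]


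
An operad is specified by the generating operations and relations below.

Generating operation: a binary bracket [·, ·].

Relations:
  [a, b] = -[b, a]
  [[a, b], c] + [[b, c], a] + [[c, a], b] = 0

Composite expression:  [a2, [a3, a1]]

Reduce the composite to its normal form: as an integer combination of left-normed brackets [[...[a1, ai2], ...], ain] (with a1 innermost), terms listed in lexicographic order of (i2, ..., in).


[[a1, a3], a2]

Left-normed coefficients sit on the a1-initial expansion words.
Composite bracket: [a2, [a3, a1]]
Expanding via [a, b] = ab - ba: 4 signed words (2^2 = 4).
Coefficients come from the a1-initial words:
  a1a3a2 appears with sign +1, giving the term +[[a1, a3], a2]


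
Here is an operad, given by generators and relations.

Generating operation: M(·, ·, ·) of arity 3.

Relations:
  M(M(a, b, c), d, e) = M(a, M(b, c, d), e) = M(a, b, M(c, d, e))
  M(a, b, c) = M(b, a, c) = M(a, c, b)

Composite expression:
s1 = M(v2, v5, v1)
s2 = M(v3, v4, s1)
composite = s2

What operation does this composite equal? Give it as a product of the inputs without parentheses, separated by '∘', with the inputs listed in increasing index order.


With M associative and commutative, the v-input set is all that matters.
M(v2, v5, v1) spells out as v2 ∘ v5 ∘ v1
M(v3, v4, M(v2, v5, v1)) spells out as v3 ∘ v4 ∘ v2 ∘ v5 ∘ v1
putting the inputs in ascending order: v1 ∘ v2 ∘ v3 ∘ v4 ∘ v5

v1 ∘ v2 ∘ v3 ∘ v4 ∘ v5


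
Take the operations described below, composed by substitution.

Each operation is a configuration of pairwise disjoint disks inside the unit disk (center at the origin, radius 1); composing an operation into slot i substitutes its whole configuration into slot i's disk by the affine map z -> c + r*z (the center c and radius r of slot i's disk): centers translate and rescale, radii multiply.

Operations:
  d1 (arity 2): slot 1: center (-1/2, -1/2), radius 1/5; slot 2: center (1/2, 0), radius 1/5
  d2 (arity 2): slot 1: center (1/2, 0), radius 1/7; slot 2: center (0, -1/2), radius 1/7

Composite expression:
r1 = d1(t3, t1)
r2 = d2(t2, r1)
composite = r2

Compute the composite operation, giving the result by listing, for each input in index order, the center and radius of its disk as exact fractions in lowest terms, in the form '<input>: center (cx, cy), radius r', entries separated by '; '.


t1: center (1/14, -1/2), radius 1/35; t2: center (1/2, 0), radius 1/7; t3: center (-1/14, -4/7), radius 1/35

Only the slot chain above each t matters under d2; compose those maps.
t2 passes through 1 substitution, ending at center (1/2, 0), radius 1/7
t3 passes through 2 substitutions, ending at center (-1/14, -4/7), radius 1/35
t1 passes through 2 substitutions, ending at center (1/14, -1/2), radius 1/35


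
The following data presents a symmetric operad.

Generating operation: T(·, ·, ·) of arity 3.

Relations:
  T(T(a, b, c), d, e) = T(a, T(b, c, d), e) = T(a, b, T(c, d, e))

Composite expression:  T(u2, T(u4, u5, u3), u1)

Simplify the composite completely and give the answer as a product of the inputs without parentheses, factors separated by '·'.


The T-tree's shape is irrelevant; the u-reading-order decides.
T(u4, u5, u3) collapses to u4 · u5 · u3
T(u2, T(u4, u5, u3), u1) collapses to u2 · u4 · u5 · u3 · u1

u2 · u4 · u5 · u3 · u1


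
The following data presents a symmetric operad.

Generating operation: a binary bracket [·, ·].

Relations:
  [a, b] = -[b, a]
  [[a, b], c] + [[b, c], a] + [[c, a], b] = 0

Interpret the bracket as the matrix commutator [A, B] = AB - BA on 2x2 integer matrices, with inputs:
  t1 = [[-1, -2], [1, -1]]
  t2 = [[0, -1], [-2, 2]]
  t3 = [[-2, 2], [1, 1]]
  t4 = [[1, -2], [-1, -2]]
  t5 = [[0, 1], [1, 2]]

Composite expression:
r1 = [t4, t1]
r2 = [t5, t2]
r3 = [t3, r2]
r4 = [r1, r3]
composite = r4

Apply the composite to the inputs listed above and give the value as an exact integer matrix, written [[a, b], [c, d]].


[t4, t1] = [[-4, -6], [-3, 4]]
[t5, t2] = [[-1, 4], [-6, 1]]
[t3, [t5, t2]] = [[-16, -8], [-20, 16]]
[[t4, t1], [t3, [t5, t2]]] = [[96, -128], [-64, -96]]

[[96, -128], [-64, -96]]


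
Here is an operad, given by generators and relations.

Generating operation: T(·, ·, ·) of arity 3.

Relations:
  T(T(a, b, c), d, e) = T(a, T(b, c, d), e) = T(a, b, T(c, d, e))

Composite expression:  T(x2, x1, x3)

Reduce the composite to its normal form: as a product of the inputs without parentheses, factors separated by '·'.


x2 · x1 · x3

All parenthesizations of T agree; list the x-inputs left to right.
T(x2, x1, x3) spells out as x2 · x1 · x3


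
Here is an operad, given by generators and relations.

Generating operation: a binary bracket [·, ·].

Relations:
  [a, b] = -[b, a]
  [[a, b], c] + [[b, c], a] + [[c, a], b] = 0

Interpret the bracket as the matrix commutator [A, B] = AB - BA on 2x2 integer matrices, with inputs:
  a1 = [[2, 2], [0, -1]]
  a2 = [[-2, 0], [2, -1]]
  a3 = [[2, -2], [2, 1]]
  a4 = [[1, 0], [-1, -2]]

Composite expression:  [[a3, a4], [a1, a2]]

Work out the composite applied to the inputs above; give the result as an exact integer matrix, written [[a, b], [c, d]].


[[-50, -40], [80, 50]]

[a3, a4] = [[2, 6], [7, -2]]
[a1, a2] = [[4, 2], [-6, -4]]
[[a3, a4], [a1, a2]] = [[-50, -40], [80, 50]]


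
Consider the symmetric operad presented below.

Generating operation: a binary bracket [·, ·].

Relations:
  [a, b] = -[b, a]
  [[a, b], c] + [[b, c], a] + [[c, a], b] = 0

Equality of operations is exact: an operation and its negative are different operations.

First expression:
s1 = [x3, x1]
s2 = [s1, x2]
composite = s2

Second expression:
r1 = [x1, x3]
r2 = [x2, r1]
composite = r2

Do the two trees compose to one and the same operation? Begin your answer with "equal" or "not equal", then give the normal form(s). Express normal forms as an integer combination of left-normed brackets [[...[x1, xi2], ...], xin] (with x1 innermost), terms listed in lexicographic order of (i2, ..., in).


equal; both compose to -[[x1, x3], x2]

The first composite normalizes to -[[x1, x3], x2]
The second composite normalizes to -[[x1, x3], x2]
The normal forms match — equal.


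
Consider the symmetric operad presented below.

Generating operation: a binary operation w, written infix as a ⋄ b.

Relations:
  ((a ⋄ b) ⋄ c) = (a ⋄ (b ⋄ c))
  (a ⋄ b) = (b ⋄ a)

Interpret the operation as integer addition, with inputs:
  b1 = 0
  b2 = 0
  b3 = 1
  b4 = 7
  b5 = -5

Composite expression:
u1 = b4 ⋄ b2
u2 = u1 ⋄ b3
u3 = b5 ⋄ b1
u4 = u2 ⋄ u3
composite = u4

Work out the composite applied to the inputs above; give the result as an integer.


3

(b4 ⋄ b2) = 7
((b4 ⋄ b2) ⋄ b3) = 8
(b5 ⋄ b1) = -5
(((b4 ⋄ b2) ⋄ b3) ⋄ (b5 ⋄ b1)) = 3


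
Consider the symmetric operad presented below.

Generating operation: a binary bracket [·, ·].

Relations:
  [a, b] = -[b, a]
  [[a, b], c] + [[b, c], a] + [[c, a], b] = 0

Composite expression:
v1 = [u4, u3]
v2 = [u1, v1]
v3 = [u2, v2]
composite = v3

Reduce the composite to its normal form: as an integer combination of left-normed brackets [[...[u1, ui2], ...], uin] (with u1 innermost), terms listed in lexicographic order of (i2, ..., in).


Skip Jacobi rewriting: expand, keep u1-initial words, read off terms.
Composite bracket: [u2, [u1, [u4, u3]]]
Each bracket splits as ab - ba, giving 8 signed words (2^3 = 8).
Keep just the words that open with u1:
  the word u1u3u4u2 carries sign +1 and contributes +[[[u1, u3], u4], u2]
  the word u1u4u3u2 carries sign -1 and contributes -[[[u1, u4], u3], u2]

[[[u1, u3], u4], u2] - [[[u1, u4], u3], u2]


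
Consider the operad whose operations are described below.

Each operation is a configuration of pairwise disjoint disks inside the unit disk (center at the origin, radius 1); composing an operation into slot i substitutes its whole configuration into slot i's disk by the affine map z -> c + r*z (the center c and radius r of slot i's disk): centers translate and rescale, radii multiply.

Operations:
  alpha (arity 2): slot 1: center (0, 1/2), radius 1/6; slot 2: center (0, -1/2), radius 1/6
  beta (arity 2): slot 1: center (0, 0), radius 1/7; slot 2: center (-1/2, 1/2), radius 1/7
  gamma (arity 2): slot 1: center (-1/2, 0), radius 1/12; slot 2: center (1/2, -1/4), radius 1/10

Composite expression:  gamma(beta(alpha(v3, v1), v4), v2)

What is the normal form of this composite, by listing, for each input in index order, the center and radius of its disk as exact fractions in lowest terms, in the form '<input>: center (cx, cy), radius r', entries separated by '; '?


v1: center (-1/2, -1/168), radius 1/504; v2: center (1/2, -1/4), radius 1/10; v3: center (-1/2, 1/168), radius 1/504; v4: center (-13/24, 1/24), radius 1/84

Nesting under gamma composes maps z -> c + r*z down each v-path.
v3: after 3 affine steps, its disk has center (-1/2, 1/168), radius 1/504
v1: after 3 affine steps, its disk has center (-1/2, -1/168), radius 1/504
v4: after 2 affine steps, its disk has center (-13/24, 1/24), radius 1/84
v2: after 1 affine step, its disk has center (1/2, -1/4), radius 1/10


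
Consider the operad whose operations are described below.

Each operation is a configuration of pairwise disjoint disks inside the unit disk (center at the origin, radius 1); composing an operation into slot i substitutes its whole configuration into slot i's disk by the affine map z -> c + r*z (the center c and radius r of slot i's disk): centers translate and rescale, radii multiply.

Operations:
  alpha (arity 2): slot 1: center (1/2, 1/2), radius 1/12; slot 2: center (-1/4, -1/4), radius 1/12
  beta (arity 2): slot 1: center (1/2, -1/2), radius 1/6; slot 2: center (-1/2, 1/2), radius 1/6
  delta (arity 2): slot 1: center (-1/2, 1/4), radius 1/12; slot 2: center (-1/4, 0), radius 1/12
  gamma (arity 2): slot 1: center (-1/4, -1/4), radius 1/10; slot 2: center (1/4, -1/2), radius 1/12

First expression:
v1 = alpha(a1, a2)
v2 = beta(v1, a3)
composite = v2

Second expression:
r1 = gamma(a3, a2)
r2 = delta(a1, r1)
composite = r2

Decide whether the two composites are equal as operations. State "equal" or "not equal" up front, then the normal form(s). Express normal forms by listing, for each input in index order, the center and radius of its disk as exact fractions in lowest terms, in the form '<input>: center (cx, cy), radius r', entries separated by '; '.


In normal form, the first expression is a1: center (7/12, -5/12), radius 1/72; a2: center (11/24, -13/24), radius 1/72; a3: center (-1/2, 1/2), radius 1/6
In normal form, the second expression is a1: center (-1/2, 1/4), radius 1/12; a2: center (-11/48, -1/24), radius 1/144; a3: center (-13/48, -1/48), radius 1/120
The normal forms differ: not equal.

not equal: they reduce to a1: center (7/12, -5/12), radius 1/72; a2: center (11/24, -13/24), radius 1/72; a3: center (-1/2, 1/2), radius 1/6 and a1: center (-1/2, 1/4), radius 1/12; a2: center (-11/48, -1/24), radius 1/144; a3: center (-13/48, -1/48), radius 1/120


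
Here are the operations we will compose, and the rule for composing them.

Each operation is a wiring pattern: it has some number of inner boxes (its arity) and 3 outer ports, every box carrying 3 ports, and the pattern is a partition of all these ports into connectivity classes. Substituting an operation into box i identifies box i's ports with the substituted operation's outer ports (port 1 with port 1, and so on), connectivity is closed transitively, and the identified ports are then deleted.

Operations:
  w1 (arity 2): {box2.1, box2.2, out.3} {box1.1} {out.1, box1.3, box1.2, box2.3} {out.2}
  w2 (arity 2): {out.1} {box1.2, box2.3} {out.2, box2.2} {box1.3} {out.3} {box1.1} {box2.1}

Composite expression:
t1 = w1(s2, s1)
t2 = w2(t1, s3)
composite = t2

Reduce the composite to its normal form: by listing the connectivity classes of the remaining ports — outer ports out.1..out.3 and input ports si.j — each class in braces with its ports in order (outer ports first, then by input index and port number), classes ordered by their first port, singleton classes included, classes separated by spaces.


Reachability decides: close wires over w2-identified ports.
after w1, the pattern on (s2, s1) reads {out.1, s1.3, s2.2, s2.3} {out.2} {out.3, s1.1, s1.2} {s2.1} (out.j = its outer ports)
after w2, the pattern on (s2, s1, s3) reads {out.1} {out.2, s3.2} {out.3} {s1.1, s1.2} {s1.3, s2.2, s2.3} {s2.1} {s3.1} {s3.3} (out.j = its outer ports)

{out.1} {out.2, s3.2} {out.3} {s1.1, s1.2} {s1.3, s2.2, s2.3} {s2.1} {s3.1} {s3.3}


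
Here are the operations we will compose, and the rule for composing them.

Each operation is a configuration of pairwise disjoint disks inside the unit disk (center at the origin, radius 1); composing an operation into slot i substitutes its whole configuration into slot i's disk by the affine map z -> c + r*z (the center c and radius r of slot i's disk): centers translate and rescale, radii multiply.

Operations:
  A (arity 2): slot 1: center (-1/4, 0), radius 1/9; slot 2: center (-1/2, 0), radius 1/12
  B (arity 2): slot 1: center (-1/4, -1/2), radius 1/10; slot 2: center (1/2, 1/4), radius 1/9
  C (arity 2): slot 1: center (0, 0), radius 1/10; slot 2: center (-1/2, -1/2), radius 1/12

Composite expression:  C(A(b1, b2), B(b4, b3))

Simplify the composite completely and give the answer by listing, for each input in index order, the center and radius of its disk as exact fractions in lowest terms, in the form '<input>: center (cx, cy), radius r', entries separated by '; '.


b1: center (-1/40, 0), radius 1/90; b2: center (-1/20, 0), radius 1/120; b3: center (-11/24, -23/48), radius 1/108; b4: center (-25/48, -13/24), radius 1/120

Affine substitution under C: radii multiply and b-centers shift.
tracing b1 down its 2-map path: center (-1/40, 0), radius 1/90
tracing b2 down its 2-map path: center (-1/20, 0), radius 1/120
tracing b4 down its 2-map path: center (-25/48, -13/24), radius 1/120
tracing b3 down its 2-map path: center (-11/24, -23/48), radius 1/108


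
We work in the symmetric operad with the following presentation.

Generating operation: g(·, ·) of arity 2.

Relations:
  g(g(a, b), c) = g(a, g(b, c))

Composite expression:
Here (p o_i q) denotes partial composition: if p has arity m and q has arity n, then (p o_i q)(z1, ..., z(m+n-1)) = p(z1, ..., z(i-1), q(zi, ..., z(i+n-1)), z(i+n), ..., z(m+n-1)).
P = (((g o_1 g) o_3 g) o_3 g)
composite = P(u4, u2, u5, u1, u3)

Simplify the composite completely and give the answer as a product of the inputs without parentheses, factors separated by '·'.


Associativity of g dissolves the nesting; only the u-input order survives.
g(u4, u2) reduces to u4 · u2
g(u5, u1) reduces to u5 · u1
g(g(u5, u1), u3) reduces to u5 · u1 · u3
g(g(u4, u2), g(g(u5, u1), u3)) reduces to u4 · u2 · u5 · u1 · u3

u4 · u2 · u5 · u1 · u3


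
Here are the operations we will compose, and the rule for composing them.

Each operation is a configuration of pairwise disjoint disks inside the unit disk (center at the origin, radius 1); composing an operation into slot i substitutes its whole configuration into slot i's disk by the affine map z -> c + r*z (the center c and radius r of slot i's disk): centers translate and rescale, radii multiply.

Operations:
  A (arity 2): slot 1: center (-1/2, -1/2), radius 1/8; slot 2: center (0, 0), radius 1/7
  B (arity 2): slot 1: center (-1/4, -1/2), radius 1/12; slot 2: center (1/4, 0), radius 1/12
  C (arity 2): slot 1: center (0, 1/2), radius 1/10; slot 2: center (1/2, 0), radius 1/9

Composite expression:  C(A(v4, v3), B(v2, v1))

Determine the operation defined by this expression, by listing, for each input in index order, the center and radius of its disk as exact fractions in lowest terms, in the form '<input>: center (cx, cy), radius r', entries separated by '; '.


Affine substitution under C: radii multiply and v-centers shift.
input v4: composing its 2 substitution steps yields center (-1/20, 9/20), radius 1/80
input v3: composing its 2 substitution steps yields center (0, 1/2), radius 1/70
input v2: composing its 2 substitution steps yields center (17/36, -1/18), radius 1/108
input v1: composing its 2 substitution steps yields center (19/36, 0), radius 1/108

v1: center (19/36, 0), radius 1/108; v2: center (17/36, -1/18), radius 1/108; v3: center (0, 1/2), radius 1/70; v4: center (-1/20, 9/20), radius 1/80


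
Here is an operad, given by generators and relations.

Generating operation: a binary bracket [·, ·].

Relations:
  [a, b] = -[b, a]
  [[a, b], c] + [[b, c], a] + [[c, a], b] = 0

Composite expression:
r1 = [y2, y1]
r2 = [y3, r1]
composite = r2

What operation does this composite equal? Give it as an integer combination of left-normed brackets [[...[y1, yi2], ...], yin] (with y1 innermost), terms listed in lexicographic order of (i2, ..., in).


[[y1, y2], y3]

In the tensor algebra, words opening y1 carry the y1-anchored form.
Composite bracket: [y3, [y2, y1]]
Under [a, b] = ab - ba we get 4 signed associative words (2^2 = 4).
Words beginning with y1 determine it all:
  sign of y1y2y3 is +1, so it contributes +[[y1, y2], y3]


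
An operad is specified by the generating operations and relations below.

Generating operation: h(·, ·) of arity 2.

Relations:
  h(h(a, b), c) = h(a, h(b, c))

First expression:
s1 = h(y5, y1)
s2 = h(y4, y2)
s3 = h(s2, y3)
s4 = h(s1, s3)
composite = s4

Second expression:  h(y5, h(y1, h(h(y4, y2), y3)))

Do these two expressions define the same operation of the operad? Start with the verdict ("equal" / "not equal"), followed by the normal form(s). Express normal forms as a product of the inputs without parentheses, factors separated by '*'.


equal — both sides give y5 * y1 * y4 * y2 * y3
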